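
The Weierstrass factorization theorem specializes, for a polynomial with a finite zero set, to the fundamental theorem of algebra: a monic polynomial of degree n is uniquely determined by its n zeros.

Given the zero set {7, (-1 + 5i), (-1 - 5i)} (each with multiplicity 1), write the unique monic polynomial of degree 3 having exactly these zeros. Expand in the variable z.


The polynomial is p(z) = ∏_{α ∈ S} (z − α), where S = {7, (-1 + 5i), (-1 - 5i)}.
Expanding the product yields: p(z) = z^3 -5·z^2 + 12·z -182.
Note conjugate pairs combine to real quadratics: (z − (-1+5i))(z − (-1−5i)) = z² + 2z + 26.
The resulting polynomial has degree 3 and real coefficients as required.

p(z) = z^3 -5·z^2 + 12·z -182.


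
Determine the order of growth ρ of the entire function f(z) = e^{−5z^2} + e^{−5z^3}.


Each summand is entire of order 2 and 3 respectively (as in the single-exponential case). The order of a sum is at most the max of the orders, so ρ ≤ 3. For the lower bound: on |z|=r choose arg z so that -5z^3 is real positive; then |e^{-5z^3}| = e^{5r^3} while |e^{-5z^2}| ≤ e^{5r^2} = o(e^{5r^3}). So |f| ≥ e^{5r^3}(1 − o(1)) and ρ ≥ 3. Hence ρ = max(2, 3) = 3.
Therefore ρ = 3.

Order ρ = 3.


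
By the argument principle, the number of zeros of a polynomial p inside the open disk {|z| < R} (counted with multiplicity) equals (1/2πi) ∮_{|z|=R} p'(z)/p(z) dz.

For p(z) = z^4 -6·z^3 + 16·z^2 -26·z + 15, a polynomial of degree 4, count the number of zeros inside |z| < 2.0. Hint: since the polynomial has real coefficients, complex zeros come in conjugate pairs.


The zeros of p are: 3, 1, (1 + 2i), (1 - 2i).
Their magnitudes are: 3, 1, 2.236, 2.236.
Zeros with |z| < R = 2.0: 1.
Count = 1.
By the argument principle, (1/2πi) ∮_{|z|=R} p'(z)/p(z) dz equals exactly this count.

Number of zeros inside |z| < 2.0: 1.


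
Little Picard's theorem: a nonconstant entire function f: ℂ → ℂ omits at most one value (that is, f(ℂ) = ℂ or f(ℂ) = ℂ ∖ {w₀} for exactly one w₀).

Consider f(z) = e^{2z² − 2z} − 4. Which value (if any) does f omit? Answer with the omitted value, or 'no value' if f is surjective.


Little Picard bounds the complement of f(ℂ) to at most one point.
The exponent g(z) = 2z² − 2z is a nonconstant polynomial, hence surjective onto ℂ. So e^{g(z)} takes every value in {e^w : w ∈ ℂ} = ℂ ∖ {0}. Adding -4 shifts the range to ℂ ∖ {-4}. f omits exactly -4.

Omitted value: -4.


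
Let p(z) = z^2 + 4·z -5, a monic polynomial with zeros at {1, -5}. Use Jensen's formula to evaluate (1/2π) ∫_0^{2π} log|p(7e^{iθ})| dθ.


Zeros: -5, 1; r = 7.
Inside |z| < r: -5, 1. Outside (|z| ≥ r): ∅.
p(0) = -5, so log|p(0)| = log(5) = 1.6094.
Apply Jensen: I(r) = log|p(0)| + Σ_k log(r/|z_k|), summed over zeros inside |z| < r.
  log(r/|z_k|) for z_k = 1: log(7/1) = 1.9459
  log(r/|z_k|) for z_k = -5: log(7/5) = 0.3365
Sum over inside zeros: 2.2824.
I(r) = log|p(0)| + (inside sum) = 1.6094 + 2.2824 = 3.8918.
Closed form (all zeros inside, monic): I(r) = n·log(r) = 2·log(7) = 3.8918. ✓

I(r) ≈ 3.8918.


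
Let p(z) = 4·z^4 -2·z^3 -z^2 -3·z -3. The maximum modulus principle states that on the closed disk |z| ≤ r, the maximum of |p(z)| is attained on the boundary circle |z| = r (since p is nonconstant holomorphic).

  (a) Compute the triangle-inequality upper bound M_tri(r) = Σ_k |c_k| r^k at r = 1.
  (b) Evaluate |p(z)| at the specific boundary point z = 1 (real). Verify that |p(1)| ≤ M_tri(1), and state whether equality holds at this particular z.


Coefficients: c_0 = -3, c_1 = -3, c_2 = -1, c_3 = -2, c_4 = 4. Radius r = 1.
Part (a). Triangle bound: M_tri(r) = Σ_k |c_k| r^k
  = |-3|·1^0 + |-3|·1^1 + |-1|·1^2 + |-2|·1^3 + |4|·1^4
  = 3 + 3 + 1 + 2 + 4 = 13.
This bounds M(r) := max_{|z|=r} |p(z)| from above; equality holds iff all terms c_k z^k can be made to align in phase at a single z on |z|=r.
Part (b). At z = 1 (real, on the circle |z| = r):
  p(1) = (-3)·1^0 + (-3)·1^1 + (-1)·1^2 + (-2)·1^3 + (4)·1^4 = -5.
  |p(1)| = 5.
Check: |p(1)| = 5 ≤ 13 = M_tri(1). ✓ Equality does not hold at z = 1 (the coefficients have mixed signs, so the terms do not all align in phase there).

M_tri(1) = 13; |p(1)| = 5; equality at z=1: no.


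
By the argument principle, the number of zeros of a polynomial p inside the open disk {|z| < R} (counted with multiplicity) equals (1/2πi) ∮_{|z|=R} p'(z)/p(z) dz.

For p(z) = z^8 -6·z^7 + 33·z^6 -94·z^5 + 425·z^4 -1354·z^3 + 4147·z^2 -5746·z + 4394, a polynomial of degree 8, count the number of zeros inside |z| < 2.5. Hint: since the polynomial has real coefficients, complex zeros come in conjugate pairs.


The zeros of p are: (-2 + 3i), (-2 - 3i), (2 + 3i), (2 - 3i), (1 + 1i), (1 - 1i), (2 + 3i), (2 - 3i).
Their magnitudes are: 3.606, 3.606, 3.606, 3.606, 1.414, 1.414, 3.606, 3.606.
Zeros with |z| < R = 2.5: (1 + 1i), (1 - 1i).
Count = 2.
By the argument principle, (1/2πi) ∮_{|z|=R} p'(z)/p(z) dz equals exactly this count.

Number of zeros inside |z| < 2.5: 2.


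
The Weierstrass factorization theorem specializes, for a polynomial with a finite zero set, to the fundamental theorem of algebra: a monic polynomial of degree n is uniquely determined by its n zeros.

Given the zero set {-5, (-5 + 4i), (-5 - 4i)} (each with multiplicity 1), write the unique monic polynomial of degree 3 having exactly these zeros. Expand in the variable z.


The polynomial is p(z) = ∏_{α ∈ S} (z − α), where S = {-5, (-5 + 4i), (-5 - 4i)}.
Expanding the product yields: p(z) = z^3 + 15·z^2 + 91·z + 205.
Note conjugate pairs combine to real quadratics: (z − (-5+4i))(z − (-5−4i)) = z² + 10z + 41.
The resulting polynomial has degree 3 and real coefficients as required.

p(z) = z^3 + 15·z^2 + 91·z + 205.


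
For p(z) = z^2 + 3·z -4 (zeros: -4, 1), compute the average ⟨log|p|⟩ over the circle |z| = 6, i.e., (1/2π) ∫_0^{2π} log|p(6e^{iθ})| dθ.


Zeros: -4, 1; r = 6.
Inside |z| < r: -4, 1. Outside (|z| ≥ r): ∅.
p(0) = -4, so log|p(0)| = log(4) = 1.3863.
Apply Jensen: I(r) = log|p(0)| + Σ_k log(r/|z_k|), summed over zeros inside |z| < r.
  log(r/|z_k|) for z_k = -4: log(6/4) = 0.4055
  log(r/|z_k|) for z_k = 1: log(6/1) = 1.7918
Sum over inside zeros: 2.1972.
I(r) = log|p(0)| + (inside sum) = 1.3863 + 2.1972 = 3.5835.
Closed form (all zeros inside, monic): I(r) = n·log(r) = 2·log(6) = 3.5835. ✓

I(r) ≈ 3.5835.


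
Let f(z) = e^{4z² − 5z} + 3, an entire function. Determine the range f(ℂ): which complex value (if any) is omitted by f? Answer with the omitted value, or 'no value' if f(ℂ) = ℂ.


Little Picard bounds the complement of f(ℂ) to at most one point.
The exponent g(z) = 4z² − 5z is a nonconstant polynomial, hence surjective onto ℂ. So e^{g(z)} takes every value in {e^w : w ∈ ℂ} = ℂ ∖ {0}. Adding 3 shifts the range to ℂ ∖ {3}. f omits exactly 3.

Omitted value: 3.


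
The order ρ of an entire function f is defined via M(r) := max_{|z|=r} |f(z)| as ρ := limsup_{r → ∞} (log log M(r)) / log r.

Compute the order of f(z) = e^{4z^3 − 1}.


|e^{4z^3 − 1}| = e^{Re(4·z^3) + -1} ≤ e^{4|z|^3 + -1} = e^{4r^3 + -1} on |z| = r, so ρ ≤ 3. Choosing z on |z|=r so that 4·z^3 is real positive (always possible by picking arg z appropriately) gives |f(z)| = e^{4r^3 + -1}, matching the bound. The additive constant -1 does not affect log log M(r) ~ 3·log r. Hence ρ = 3.
Therefore ρ = 3.

Order ρ = 3.


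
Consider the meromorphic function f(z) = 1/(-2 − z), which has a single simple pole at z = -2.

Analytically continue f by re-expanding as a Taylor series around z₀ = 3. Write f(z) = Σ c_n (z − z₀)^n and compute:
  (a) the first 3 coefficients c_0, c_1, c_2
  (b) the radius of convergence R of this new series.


Let w = z − z₀, so z = z₀ + w.
Then -2 − z = -2 − (z₀ + w) = (-2 − z₀) − w = -5 − w.
f(z) = 1/(-5 − w) = (1/(-5)) · 1/(1 − w/(-5)) = Σ_{n≥0} w^n / (-5)^(n+1).
So c_n = 1/(-5)^(n+1):
  c_0 = 1/(-5)^1 = -1/5.
  c_1 = 1/(-5)^2 = 1/25.
  c_2 = 1/(-5)^3 = -1/125.
The series is valid for |w/d| < 1, i.e. |z − z₀| < |d|.
Radius of convergence: R = |-2 − z₀| = |-5| = 5 (distance from z₀ to the singularity z = -2).

c_0 = -1/5, c_1 = 1/25, c_2 = -1/125; R = 5.


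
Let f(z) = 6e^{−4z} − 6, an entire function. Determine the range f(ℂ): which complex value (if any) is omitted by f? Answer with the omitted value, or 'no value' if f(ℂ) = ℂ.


Little Picard bounds the complement of f(ℂ) to at most one point.
e^{−4z} is never zero on ℂ, so 6·e^{−4z} takes every value in ℂ ∖ {0}. Adding -6 shifts the range to ℂ ∖ {-6}. Thus f omits exactly the value -6.

Omitted value: -6.


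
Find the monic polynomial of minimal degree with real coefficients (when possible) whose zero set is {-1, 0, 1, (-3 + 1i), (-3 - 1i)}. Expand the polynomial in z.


The polynomial is p(z) = ∏_{α ∈ S} (z − α), where S = {-1, 0, 1, (-3 + 1i), (-3 - 1i)}.
Expanding the product yields: p(z) = z^5 + 6·z^4 + 9·z^3 -6·z^2 -10·z.
Note conjugate pairs combine to real quadratics: (z − (-3+1i))(z − (-3−1i)) = z² + 6z + 10.
The resulting polynomial has degree 5 and real coefficients as required.

p(z) = z^5 + 6·z^4 + 9·z^3 -6·z^2 -10·z.


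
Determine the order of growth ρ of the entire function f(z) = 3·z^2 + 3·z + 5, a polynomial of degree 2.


|f(z)| ≤ Σ|c_k|·r^k = O(r^2) as r → ∞. Polynomial growth is O(e^{r^ε}) for every ε > 0 (since r^2/e^{r^ε} → 0), so ρ ≤ ε for all ε > 0, i.e. ρ = 0. Every nonconstant polynomial has order 0.
Therefore ρ = 0.

Order ρ = 0.


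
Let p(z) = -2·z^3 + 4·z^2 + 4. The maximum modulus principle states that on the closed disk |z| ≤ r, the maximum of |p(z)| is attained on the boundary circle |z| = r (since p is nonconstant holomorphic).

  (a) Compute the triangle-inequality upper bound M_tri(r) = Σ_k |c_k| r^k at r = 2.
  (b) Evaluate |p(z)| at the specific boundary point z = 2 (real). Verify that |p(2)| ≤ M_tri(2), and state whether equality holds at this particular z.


Coefficients: c_0 = 4, c_1 = 0, c_2 = 4, c_3 = -2. Radius r = 2.
Part (a). Triangle bound: M_tri(r) = Σ_k |c_k| r^k
  = |4|·2^0 + |0|·2^1 + |4|·2^2 + |-2|·2^3
  = 4 + 0 + 16 + 16 = 36.
This bounds M(r) := max_{|z|=r} |p(z)| from above; equality holds iff all terms c_k z^k can be made to align in phase at a single z on |z|=r.
Part (b). At z = 2 (real, on the circle |z| = r):
  p(2) = (4)·2^0 + (0)·2^1 + (4)·2^2 + (-2)·2^3 = 4.
  |p(2)| = 4.
Check: |p(2)| = 4 ≤ 36 = M_tri(2). ✓ Equality does not hold at z = 2 (the coefficients have mixed signs, so the terms do not all align in phase there).

M_tri(2) = 36; |p(2)| = 4; equality at z=2: no.


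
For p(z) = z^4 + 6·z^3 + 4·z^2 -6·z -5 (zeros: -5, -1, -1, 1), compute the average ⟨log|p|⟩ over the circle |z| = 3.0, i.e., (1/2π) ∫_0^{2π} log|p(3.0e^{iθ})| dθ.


Zeros: -5, -1, -1, 1; r = 3.0.
Inside |z| < r: -1, -1, 1. Outside (|z| ≥ r): -5.
p(0) = -5, so log|p(0)| = log(5) = 1.6094.
Apply Jensen: I(r) = log|p(0)| + Σ_k log(r/|z_k|), summed over zeros inside |z| < r.
  log(r/|z_k|) for z_k = -1: log(3.0/1) = 1.0986
  log(r/|z_k|) for z_k = -1: log(3.0/1) = 1.0986
  log(r/|z_k|) for z_k = 1: log(3.0/1) = 1.0986
  Outside zeros (-5) contribute nothing to the Jensen sum.
Sum over inside zeros: 3.2958.
I(r) = log|p(0)| + (inside sum) = 1.6094 + 3.2958 = 4.9053.
Note: since some zeros are outside |z| ≤ r, the simplified n·log(r) form does NOT apply — only the inside zeros contribute.

I(r) ≈ 4.9053.


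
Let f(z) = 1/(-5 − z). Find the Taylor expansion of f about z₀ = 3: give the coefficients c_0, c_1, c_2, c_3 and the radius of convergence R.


Let w = z − z₀, so z = z₀ + w.
Then -5 − z = -5 − (z₀ + w) = (-5 − z₀) − w = -8 − w.
f(z) = 1/(-8 − w) = (1/(-8)) · 1/(1 − w/(-8)) = Σ_{n≥0} w^n / (-8)^(n+1).
So c_n = 1/(-8)^(n+1):
  c_0 = 1/(-8)^1 = -1/8.
  c_1 = 1/(-8)^2 = 1/64.
  c_2 = 1/(-8)^3 = -1/512.
  c_3 = 1/(-8)^4 = 1/4096.
The series is valid for |w/d| < 1, i.e. |z − z₀| < |d|.
Radius of convergence: R = |-5 − z₀| = |-8| = 8 (distance from z₀ to the singularity z = -5).

c_0 = -1/8, c_1 = 1/64, c_2 = -1/512, c_3 = 1/4096; R = 8.


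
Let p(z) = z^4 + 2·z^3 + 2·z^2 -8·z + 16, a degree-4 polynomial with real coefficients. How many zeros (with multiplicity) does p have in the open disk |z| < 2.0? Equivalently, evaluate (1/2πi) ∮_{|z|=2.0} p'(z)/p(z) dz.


The zeros of p are: (1 + 1i), (1 - 1i), (-2 + 2i), (-2 - 2i).
Their magnitudes are: 1.414, 1.414, 2.828, 2.828.
Zeros with |z| < R = 2.0: (1 + 1i), (1 - 1i).
Count = 2.
By the argument principle, (1/2πi) ∮_{|z|=R} p'(z)/p(z) dz equals exactly this count.

Number of zeros inside |z| < 2.0: 2.


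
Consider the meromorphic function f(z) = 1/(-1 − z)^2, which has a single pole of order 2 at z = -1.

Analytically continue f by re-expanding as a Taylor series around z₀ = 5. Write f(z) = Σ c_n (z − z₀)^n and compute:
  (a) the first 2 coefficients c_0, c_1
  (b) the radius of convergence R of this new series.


Let w = z − z₀, so z = z₀ + w.
Then -1 − z = -1 − (z₀ + w) = (-1 − z₀) − w = -6 − w.
f(z) = 1/(-6 − w)^2 = (1/(-6)^2) · (1 − w/(-6))^{−2}.
By the binomial series (1−u)^{−2} = Σ_{n≥0} C(n+1, 1) u^n for |u|<1, with u = w/(-6):
  c_n = C(n+1, 1) / (-6)^(n+2).
  c_0 = 1/(-6)^2 = 1/36.
  c_1 = 2/(-6)^3 = -1/108.
The series is valid for |w/d| < 1, i.e. |z − z₀| < |d|.
Radius of convergence: R = |-1 − z₀| = |-6| = 6 (distance from z₀ to the singularity z = -1).

c_0 = 1/36, c_1 = -1/108; R = 6.


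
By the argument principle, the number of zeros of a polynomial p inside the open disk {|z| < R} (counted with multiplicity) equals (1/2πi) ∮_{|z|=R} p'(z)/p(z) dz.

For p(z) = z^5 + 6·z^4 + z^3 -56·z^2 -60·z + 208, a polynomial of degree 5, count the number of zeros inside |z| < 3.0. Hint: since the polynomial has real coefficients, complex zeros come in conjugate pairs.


The zeros of p are: 2, -4, (-3 + 2i), (-3 - 2i), 2.
Their magnitudes are: 2, 4, 3.606, 3.606, 2.
Zeros with |z| < R = 3.0: 2, 2.
Count = 2.
By the argument principle, (1/2πi) ∮_{|z|=R} p'(z)/p(z) dz equals exactly this count.

Number of zeros inside |z| < 3.0: 2.


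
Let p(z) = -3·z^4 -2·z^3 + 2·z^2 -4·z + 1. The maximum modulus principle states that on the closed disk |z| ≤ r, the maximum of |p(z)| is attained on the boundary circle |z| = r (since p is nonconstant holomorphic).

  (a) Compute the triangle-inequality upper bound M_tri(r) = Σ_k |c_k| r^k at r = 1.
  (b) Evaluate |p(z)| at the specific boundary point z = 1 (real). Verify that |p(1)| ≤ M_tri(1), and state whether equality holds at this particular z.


Coefficients: c_0 = 1, c_1 = -4, c_2 = 2, c_3 = -2, c_4 = -3. Radius r = 1.
Part (a). Triangle bound: M_tri(r) = Σ_k |c_k| r^k
  = |1|·1^0 + |-4|·1^1 + |2|·1^2 + |-2|·1^3 + |-3|·1^4
  = 1 + 4 + 2 + 2 + 3 = 12.
This bounds M(r) := max_{|z|=r} |p(z)| from above; equality holds iff all terms c_k z^k can be made to align in phase at a single z on |z|=r.
Part (b). At z = 1 (real, on the circle |z| = r):
  p(1) = (1)·1^0 + (-4)·1^1 + (2)·1^2 + (-2)·1^3 + (-3)·1^4 = -6.
  |p(1)| = 6.
Check: |p(1)| = 6 ≤ 12 = M_tri(1). ✓ Equality does not hold at z = 1 (the coefficients have mixed signs, so the terms do not all align in phase there).

M_tri(1) = 12; |p(1)| = 6; equality at z=1: no.


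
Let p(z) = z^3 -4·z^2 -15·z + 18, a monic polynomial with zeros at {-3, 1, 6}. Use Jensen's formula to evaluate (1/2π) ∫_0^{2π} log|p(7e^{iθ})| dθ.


Zeros: -3, 1, 6; r = 7.
Inside |z| < r: -3, 1, 6. Outside (|z| ≥ r): ∅.
p(0) = 18, so log|p(0)| = log(18) = 2.8904.
Apply Jensen: I(r) = log|p(0)| + Σ_k log(r/|z_k|), summed over zeros inside |z| < r.
  log(r/|z_k|) for z_k = -3: log(7/3) = 0.8473
  log(r/|z_k|) for z_k = 1: log(7/1) = 1.9459
  log(r/|z_k|) for z_k = 6: log(7/6) = 0.1542
Sum over inside zeros: 2.9474.
I(r) = log|p(0)| + (inside sum) = 2.8904 + 2.9474 = 5.8377.
Closed form (all zeros inside, monic): I(r) = n·log(r) = 3·log(7) = 5.8377. ✓

I(r) ≈ 5.8377.


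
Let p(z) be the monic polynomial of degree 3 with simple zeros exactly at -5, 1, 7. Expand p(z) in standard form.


The polynomial is p(z) = ∏_{α ∈ S} (z − α), where S = {-5, 1, 7}.
Expanding the product yields: p(z) = z^3 -3·z^2 -33·z + 35.
The resulting polynomial has degree 3 and real coefficients as required.

p(z) = z^3 -3·z^2 -33·z + 35.


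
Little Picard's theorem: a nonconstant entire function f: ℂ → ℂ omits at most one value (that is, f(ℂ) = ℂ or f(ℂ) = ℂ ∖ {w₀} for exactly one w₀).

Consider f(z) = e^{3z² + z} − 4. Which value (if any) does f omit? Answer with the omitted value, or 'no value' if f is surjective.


Little Picard bounds the complement of f(ℂ) to at most one point.
The exponent g(z) = 3z² + z is a nonconstant polynomial, hence surjective onto ℂ. So e^{g(z)} takes every value in {e^w : w ∈ ℂ} = ℂ ∖ {0}. Adding -4 shifts the range to ℂ ∖ {-4}. f omits exactly -4.

Omitted value: -4.


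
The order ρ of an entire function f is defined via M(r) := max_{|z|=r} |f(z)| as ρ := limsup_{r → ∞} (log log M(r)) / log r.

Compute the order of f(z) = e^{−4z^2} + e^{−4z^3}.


Each summand is entire of order 2 and 3 respectively (as in the single-exponential case). The order of a sum is at most the max of the orders, so ρ ≤ 3. For the lower bound: on |z|=r choose arg z so that -4z^3 is real positive; then |e^{-4z^3}| = e^{4r^3} while |e^{-4z^2}| ≤ e^{4r^2} = o(e^{4r^3}). So |f| ≥ e^{4r^3}(1 − o(1)) and ρ ≥ 3. Hence ρ = max(2, 3) = 3.
Therefore ρ = 3.

Order ρ = 3.


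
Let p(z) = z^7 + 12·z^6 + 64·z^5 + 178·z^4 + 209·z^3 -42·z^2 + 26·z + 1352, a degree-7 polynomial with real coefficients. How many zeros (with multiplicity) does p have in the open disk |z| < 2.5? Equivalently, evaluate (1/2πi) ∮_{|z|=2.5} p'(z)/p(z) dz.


The zeros of p are: (1 + 1i), (1 - 1i), (-2 + 3i), (-2 - 3i), (-3 + 2i), (-3 - 2i), -4.
Their magnitudes are: 1.414, 1.414, 3.606, 3.606, 3.606, 3.606, 4.
Zeros with |z| < R = 2.5: (1 + 1i), (1 - 1i).
Count = 2.
By the argument principle, (1/2πi) ∮_{|z|=R} p'(z)/p(z) dz equals exactly this count.

Number of zeros inside |z| < 2.5: 2.


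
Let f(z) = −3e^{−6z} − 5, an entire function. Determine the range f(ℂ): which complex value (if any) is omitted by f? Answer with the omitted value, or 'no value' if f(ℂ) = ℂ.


Little Picard bounds the complement of f(ℂ) to at most one point.
e^{−6z} is never zero on ℂ, so -3·e^{−6z} takes every value in ℂ ∖ {0}. Adding -5 shifts the range to ℂ ∖ {-5}. Thus f omits exactly the value -5.

Omitted value: -5.


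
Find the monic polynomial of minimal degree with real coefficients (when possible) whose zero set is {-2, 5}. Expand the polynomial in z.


The polynomial is p(z) = ∏_{α ∈ S} (z − α), where S = {-2, 5}.
Expanding the product yields: p(z) = z^2 -3·z -10.
The resulting polynomial has degree 2 and real coefficients as required.

p(z) = z^2 -3·z -10.


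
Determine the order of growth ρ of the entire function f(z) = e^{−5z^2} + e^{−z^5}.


Each summand is entire of order 2 and 5 respectively (as in the single-exponential case). The order of a sum is at most the max of the orders, so ρ ≤ 5. For the lower bound: on |z|=r choose arg z so that -1z^5 is real positive; then |e^{-1z^5}| = e^{1r^5} while |e^{-5z^2}| ≤ e^{5r^2} = o(e^{1r^5}). So |f| ≥ e^{1r^5}(1 − o(1)) and ρ ≥ 5. Hence ρ = max(2, 5) = 5.
Therefore ρ = 5.

Order ρ = 5.


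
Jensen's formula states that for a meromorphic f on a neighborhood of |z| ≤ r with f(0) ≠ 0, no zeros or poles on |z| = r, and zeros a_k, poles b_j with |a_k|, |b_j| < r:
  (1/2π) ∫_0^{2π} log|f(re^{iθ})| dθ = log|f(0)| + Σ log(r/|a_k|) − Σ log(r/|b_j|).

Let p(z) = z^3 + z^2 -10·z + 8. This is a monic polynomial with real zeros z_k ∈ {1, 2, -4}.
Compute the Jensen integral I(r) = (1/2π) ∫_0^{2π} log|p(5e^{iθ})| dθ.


Zeros: -4, 1, 2; r = 5.
Inside |z| < r: -4, 1, 2. Outside (|z| ≥ r): ∅.
p(0) = 8, so log|p(0)| = log(8) = 2.0794.
Apply Jensen: I(r) = log|p(0)| + Σ_k log(r/|z_k|), summed over zeros inside |z| < r.
  log(r/|z_k|) for z_k = 1: log(5/1) = 1.6094
  log(r/|z_k|) for z_k = 2: log(5/2) = 0.9163
  log(r/|z_k|) for z_k = -4: log(5/4) = 0.2231
Sum over inside zeros: 2.7489.
I(r) = log|p(0)| + (inside sum) = 2.0794 + 2.7489 = 4.8283.
Closed form (all zeros inside, monic): I(r) = n·log(r) = 3·log(5) = 4.8283. ✓

I(r) ≈ 4.8283.


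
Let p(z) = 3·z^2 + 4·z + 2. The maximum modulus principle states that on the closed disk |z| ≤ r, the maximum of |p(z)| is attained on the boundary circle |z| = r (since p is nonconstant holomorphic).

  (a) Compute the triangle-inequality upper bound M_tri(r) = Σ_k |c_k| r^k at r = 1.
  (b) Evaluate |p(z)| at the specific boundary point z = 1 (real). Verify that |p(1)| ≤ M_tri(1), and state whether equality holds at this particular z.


Coefficients: c_0 = 2, c_1 = 4, c_2 = 3. Radius r = 1.
Part (a). Triangle bound: M_tri(r) = Σ_k |c_k| r^k
  = |2|·1^0 + |4|·1^1 + |3|·1^2
  = 2 + 4 + 3 = 9.
This bounds M(r) := max_{|z|=r} |p(z)| from above; equality holds iff all terms c_k z^k can be made to align in phase at a single z on |z|=r.
Part (b). At z = 1 (real, on the circle |z| = r):
  p(1) = (2)·1^0 + (4)·1^1 + (3)·1^2 = 9.
  |p(1)| = 9.
Since all nonzero coefficients share the same sign, |p(1)| = 9 = M_tri(1); the triangle bound is attained at z = 1, so in fact M(r) = 9.

M_tri(1) = 9; |p(1)| = 9; equality at z=1: yes.


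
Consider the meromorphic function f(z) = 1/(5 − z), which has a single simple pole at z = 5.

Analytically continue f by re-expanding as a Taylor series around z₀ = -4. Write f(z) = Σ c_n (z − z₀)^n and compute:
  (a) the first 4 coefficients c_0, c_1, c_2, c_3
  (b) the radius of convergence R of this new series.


Let w = z − z₀, so z = z₀ + w.
Then 5 − z = 5 − (z₀ + w) = (5 − z₀) − w = 9 − w.
f(z) = 1/(9 − w) = (1/(9)) · 1/(1 − w/(9)) = Σ_{n≥0} w^n / (9)^(n+1).
So c_n = 1/(9)^(n+1):
  c_0 = 1/(9)^1 = 1/9.
  c_1 = 1/(9)^2 = 1/81.
  c_2 = 1/(9)^3 = 1/729.
  c_3 = 1/(9)^4 = 1/6561.
The series is valid for |w/d| < 1, i.e. |z − z₀| < |d|.
Radius of convergence: R = |5 − z₀| = |9| = 9 (distance from z₀ to the singularity z = 5).

c_0 = 1/9, c_1 = 1/81, c_2 = 1/729, c_3 = 1/6561; R = 9.


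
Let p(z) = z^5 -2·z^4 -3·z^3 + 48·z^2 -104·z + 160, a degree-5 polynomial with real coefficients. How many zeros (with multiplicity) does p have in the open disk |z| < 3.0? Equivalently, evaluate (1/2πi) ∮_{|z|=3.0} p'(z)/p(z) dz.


The zeros of p are: (1 + 2i), (1 - 2i), -4, (2 + 2i), (2 - 2i).
Their magnitudes are: 2.236, 2.236, 4, 2.828, 2.828.
Zeros with |z| < R = 3.0: (1 + 2i), (1 - 2i), (2 + 2i), (2 - 2i).
Count = 4.
By the argument principle, (1/2πi) ∮_{|z|=R} p'(z)/p(z) dz equals exactly this count.

Number of zeros inside |z| < 3.0: 4.


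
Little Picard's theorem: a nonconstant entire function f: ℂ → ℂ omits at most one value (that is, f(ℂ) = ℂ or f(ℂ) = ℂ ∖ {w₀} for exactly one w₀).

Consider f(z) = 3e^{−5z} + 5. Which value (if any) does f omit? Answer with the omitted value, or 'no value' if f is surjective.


Little Picard bounds the complement of f(ℂ) to at most one point.
e^{−5z} is never zero on ℂ, so 3·e^{−5z} takes every value in ℂ ∖ {0}. Adding 5 shifts the range to ℂ ∖ {5}. Thus f omits exactly the value 5.

Omitted value: 5.


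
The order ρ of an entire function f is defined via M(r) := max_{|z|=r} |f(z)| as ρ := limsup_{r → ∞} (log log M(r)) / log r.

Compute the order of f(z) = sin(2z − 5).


sin(w) is a linear combination of e^{iw} and e^{−iw} (or e^w, e^{−w} in the hyperbolic case), so |sin(w)| ≤ e^{|w|}. With w = 2z − 5, |w| ≤ 2|z| + 5 = 2r + 5 on |z| = r, giving M(r) ≤ e^{2r + 5}, so ρ ≤ 1. On a suitable ray (z = it for sin/cos; z = t for sinh/cosh, t real → ∞), |sin(2z − 5)| grows like e^{2|t|}/2, so ρ ≥ 1. Hence ρ = 1.
Therefore ρ = 1.

Order ρ = 1.


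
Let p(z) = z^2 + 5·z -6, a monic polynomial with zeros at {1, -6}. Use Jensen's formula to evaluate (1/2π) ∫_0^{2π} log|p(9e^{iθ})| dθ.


Zeros: -6, 1; r = 9.
Inside |z| < r: -6, 1. Outside (|z| ≥ r): ∅.
p(0) = -6, so log|p(0)| = log(6) = 1.7918.
Apply Jensen: I(r) = log|p(0)| + Σ_k log(r/|z_k|), summed over zeros inside |z| < r.
  log(r/|z_k|) for z_k = 1: log(9/1) = 2.1972
  log(r/|z_k|) for z_k = -6: log(9/6) = 0.4055
Sum over inside zeros: 2.6027.
I(r) = log|p(0)| + (inside sum) = 1.7918 + 2.6027 = 4.3944.
Closed form (all zeros inside, monic): I(r) = n·log(r) = 2·log(9) = 4.3944. ✓

I(r) ≈ 4.3944.


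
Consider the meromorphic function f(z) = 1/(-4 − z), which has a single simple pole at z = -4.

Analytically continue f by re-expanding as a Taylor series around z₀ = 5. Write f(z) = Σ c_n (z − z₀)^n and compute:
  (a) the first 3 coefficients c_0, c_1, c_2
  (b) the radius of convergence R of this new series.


Let w = z − z₀, so z = z₀ + w.
Then -4 − z = -4 − (z₀ + w) = (-4 − z₀) − w = -9 − w.
f(z) = 1/(-9 − w) = (1/(-9)) · 1/(1 − w/(-9)) = Σ_{n≥0} w^n / (-9)^(n+1).
So c_n = 1/(-9)^(n+1):
  c_0 = 1/(-9)^1 = -1/9.
  c_1 = 1/(-9)^2 = 1/81.
  c_2 = 1/(-9)^3 = -1/729.
The series is valid for |w/d| < 1, i.e. |z − z₀| < |d|.
Radius of convergence: R = |-4 − z₀| = |-9| = 9 (distance from z₀ to the singularity z = -4).

c_0 = -1/9, c_1 = 1/81, c_2 = -1/729; R = 9.


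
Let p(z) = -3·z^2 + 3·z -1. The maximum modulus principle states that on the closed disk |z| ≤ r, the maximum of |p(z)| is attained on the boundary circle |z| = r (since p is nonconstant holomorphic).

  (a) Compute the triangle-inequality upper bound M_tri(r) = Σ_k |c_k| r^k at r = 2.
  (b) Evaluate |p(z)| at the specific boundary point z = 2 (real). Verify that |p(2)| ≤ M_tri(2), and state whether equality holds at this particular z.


Coefficients: c_0 = -1, c_1 = 3, c_2 = -3. Radius r = 2.
Part (a). Triangle bound: M_tri(r) = Σ_k |c_k| r^k
  = |-1|·2^0 + |3|·2^1 + |-3|·2^2
  = 1 + 6 + 12 = 19.
This bounds M(r) := max_{|z|=r} |p(z)| from above; equality holds iff all terms c_k z^k can be made to align in phase at a single z on |z|=r.
Part (b). At z = 2 (real, on the circle |z| = r):
  p(2) = (-1)·2^0 + (3)·2^1 + (-3)·2^2 = -7.
  |p(2)| = 7.
Check: |p(2)| = 7 ≤ 19 = M_tri(2). ✓ Equality does not hold at z = 2 (the coefficients have mixed signs, so the terms do not all align in phase there).

M_tri(2) = 19; |p(2)| = 7; equality at z=2: no.


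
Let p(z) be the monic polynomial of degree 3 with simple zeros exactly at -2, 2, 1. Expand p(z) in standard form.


The polynomial is p(z) = ∏_{α ∈ S} (z − α), where S = {-2, 2, 1}.
Expanding the product yields: p(z) = z^3 -z^2 -4·z + 4.
The resulting polynomial has degree 3 and real coefficients as required.

p(z) = z^3 -z^2 -4·z + 4.


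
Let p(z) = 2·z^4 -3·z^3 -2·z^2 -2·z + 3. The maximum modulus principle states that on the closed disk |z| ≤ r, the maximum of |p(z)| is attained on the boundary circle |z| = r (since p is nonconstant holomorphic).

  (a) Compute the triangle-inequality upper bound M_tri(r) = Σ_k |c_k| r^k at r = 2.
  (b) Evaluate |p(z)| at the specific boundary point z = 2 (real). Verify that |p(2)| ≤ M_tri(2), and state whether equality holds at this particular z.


Coefficients: c_0 = 3, c_1 = -2, c_2 = -2, c_3 = -3, c_4 = 2. Radius r = 2.
Part (a). Triangle bound: M_tri(r) = Σ_k |c_k| r^k
  = |3|·2^0 + |-2|·2^1 + |-2|·2^2 + |-3|·2^3 + |2|·2^4
  = 3 + 4 + 8 + 24 + 32 = 71.
This bounds M(r) := max_{|z|=r} |p(z)| from above; equality holds iff all terms c_k z^k can be made to align in phase at a single z on |z|=r.
Part (b). At z = 2 (real, on the circle |z| = r):
  p(2) = (3)·2^0 + (-2)·2^1 + (-2)·2^2 + (-3)·2^3 + (2)·2^4 = -1.
  |p(2)| = 1.
Check: |p(2)| = 1 ≤ 71 = M_tri(2). ✓ Equality does not hold at z = 2 (the coefficients have mixed signs, so the terms do not all align in phase there).

M_tri(2) = 71; |p(2)| = 1; equality at z=2: no.


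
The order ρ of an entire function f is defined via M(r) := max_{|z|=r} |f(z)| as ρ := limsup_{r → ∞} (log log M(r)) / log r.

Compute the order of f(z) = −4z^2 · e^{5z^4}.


M(r) = max_{|z|=r} |-4|·|z|^2·|e^{5z^4}| = 4·r^2 · e^{5r^4} (the factors attain their maxima compatibly on |z|=r). Then log M(r) = log 4 + 2·log r + 5r^4, dominated by the last term, so log log M(r) ~ 4·log r. The polynomial factor -4z^2 contributes only a log r term and does not affect the order. ρ = 4.
Therefore ρ = 4.

Order ρ = 4.


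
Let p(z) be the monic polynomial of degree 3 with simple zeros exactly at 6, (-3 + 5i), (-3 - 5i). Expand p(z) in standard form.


The polynomial is p(z) = ∏_{α ∈ S} (z − α), where S = {6, (-3 + 5i), (-3 - 5i)}.
Expanding the product yields: p(z) = z^3 -2·z -204.
Note conjugate pairs combine to real quadratics: (z − (-3+5i))(z − (-3−5i)) = z² + 6z + 34.
The resulting polynomial has degree 3 and real coefficients as required.

p(z) = z^3 -2·z -204.


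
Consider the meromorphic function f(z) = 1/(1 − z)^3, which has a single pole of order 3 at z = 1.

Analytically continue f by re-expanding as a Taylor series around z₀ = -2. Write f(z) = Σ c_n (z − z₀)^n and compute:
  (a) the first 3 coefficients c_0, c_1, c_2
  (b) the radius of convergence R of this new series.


Let w = z − z₀, so z = z₀ + w.
Then 1 − z = 1 − (z₀ + w) = (1 − z₀) − w = 3 − w.
f(z) = 1/(3 − w)^3 = (1/(3)^3) · (1 − w/(3))^{−3}.
By the binomial series (1−u)^{−3} = Σ_{n≥0} C(n+2, 2) u^n for |u|<1, with u = w/(3):
  c_n = C(n+2, 2) / (3)^(n+3).
  c_0 = 1/(3)^3 = 1/27.
  c_1 = 3/(3)^4 = 1/27.
  c_2 = 6/(3)^5 = 2/81.
The series is valid for |w/d| < 1, i.e. |z − z₀| < |d|.
Radius of convergence: R = |1 − z₀| = |3| = 3 (distance from z₀ to the singularity z = 1).

c_0 = 1/27, c_1 = 1/27, c_2 = 2/81; R = 3.


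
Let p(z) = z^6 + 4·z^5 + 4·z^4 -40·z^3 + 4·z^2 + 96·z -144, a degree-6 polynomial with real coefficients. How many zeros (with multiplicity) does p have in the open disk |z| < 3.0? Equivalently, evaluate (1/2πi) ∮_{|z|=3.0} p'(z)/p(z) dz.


The zeros of p are: (-3 + 3i), (-3 - 3i), 2, -2, (1 + 1i), (1 - 1i).
Their magnitudes are: 4.243, 4.243, 2, 2, 1.414, 1.414.
Zeros with |z| < R = 3.0: 2, -2, (1 + 1i), (1 - 1i).
Count = 4.
By the argument principle, (1/2πi) ∮_{|z|=R} p'(z)/p(z) dz equals exactly this count.

Number of zeros inside |z| < 3.0: 4.


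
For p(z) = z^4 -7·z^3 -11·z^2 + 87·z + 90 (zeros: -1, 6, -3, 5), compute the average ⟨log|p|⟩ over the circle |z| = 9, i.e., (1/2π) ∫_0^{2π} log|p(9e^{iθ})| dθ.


Zeros: -3, -1, 5, 6; r = 9.
Inside |z| < r: -3, -1, 5, 6. Outside (|z| ≥ r): ∅.
p(0) = 90, so log|p(0)| = log(90) = 4.4998.
Apply Jensen: I(r) = log|p(0)| + Σ_k log(r/|z_k|), summed over zeros inside |z| < r.
  log(r/|z_k|) for z_k = -1: log(9/1) = 2.1972
  log(r/|z_k|) for z_k = 6: log(9/6) = 0.4055
  log(r/|z_k|) for z_k = -3: log(9/3) = 1.0986
  log(r/|z_k|) for z_k = 5: log(9/5) = 0.5878
Sum over inside zeros: 4.2891.
I(r) = log|p(0)| + (inside sum) = 4.4998 + 4.2891 = 8.7889.
Closed form (all zeros inside, monic): I(r) = n·log(r) = 4·log(9) = 8.7889. ✓

I(r) ≈ 8.7889.


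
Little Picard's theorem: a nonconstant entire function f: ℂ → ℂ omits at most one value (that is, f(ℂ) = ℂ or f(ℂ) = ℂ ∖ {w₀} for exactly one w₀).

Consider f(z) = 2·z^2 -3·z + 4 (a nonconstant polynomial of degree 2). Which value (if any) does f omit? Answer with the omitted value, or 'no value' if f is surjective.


Little Picard bounds the complement of f(ℂ) to at most one point.
For every w ∈ ℂ, the equation p(z) − w = 0 is a nonconstant polynomial in z and hence has at least one root by the fundamental theorem of algebra. So p is surjective onto ℂ, omitting no value.

Omitted value: no value.


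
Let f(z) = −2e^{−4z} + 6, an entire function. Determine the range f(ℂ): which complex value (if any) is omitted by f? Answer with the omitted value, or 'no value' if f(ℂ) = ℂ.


Little Picard bounds the complement of f(ℂ) to at most one point.
e^{−4z} is never zero on ℂ, so -2·e^{−4z} takes every value in ℂ ∖ {0}. Adding 6 shifts the range to ℂ ∖ {6}. Thus f omits exactly the value 6.

Omitted value: 6.


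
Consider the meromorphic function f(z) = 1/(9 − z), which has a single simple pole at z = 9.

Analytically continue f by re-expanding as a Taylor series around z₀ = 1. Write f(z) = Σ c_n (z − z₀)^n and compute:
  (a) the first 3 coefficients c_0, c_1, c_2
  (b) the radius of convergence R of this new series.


Let w = z − z₀, so z = z₀ + w.
Then 9 − z = 9 − (z₀ + w) = (9 − z₀) − w = 8 − w.
f(z) = 1/(8 − w) = (1/(8)) · 1/(1 − w/(8)) = Σ_{n≥0} w^n / (8)^(n+1).
So c_n = 1/(8)^(n+1):
  c_0 = 1/(8)^1 = 1/8.
  c_1 = 1/(8)^2 = 1/64.
  c_2 = 1/(8)^3 = 1/512.
The series is valid for |w/d| < 1, i.e. |z − z₀| < |d|.
Radius of convergence: R = |9 − z₀| = |8| = 8 (distance from z₀ to the singularity z = 9).

c_0 = 1/8, c_1 = 1/64, c_2 = 1/512; R = 8.


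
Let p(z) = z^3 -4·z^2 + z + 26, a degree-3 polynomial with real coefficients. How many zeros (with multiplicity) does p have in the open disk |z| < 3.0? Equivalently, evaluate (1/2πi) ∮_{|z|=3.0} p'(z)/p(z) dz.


The zeros of p are: -2, (3 + 2i), (3 - 2i).
Their magnitudes are: 2, 3.606, 3.606.
Zeros with |z| < R = 3.0: -2.
Count = 1.
By the argument principle, (1/2πi) ∮_{|z|=R} p'(z)/p(z) dz equals exactly this count.

Number of zeros inside |z| < 3.0: 1.


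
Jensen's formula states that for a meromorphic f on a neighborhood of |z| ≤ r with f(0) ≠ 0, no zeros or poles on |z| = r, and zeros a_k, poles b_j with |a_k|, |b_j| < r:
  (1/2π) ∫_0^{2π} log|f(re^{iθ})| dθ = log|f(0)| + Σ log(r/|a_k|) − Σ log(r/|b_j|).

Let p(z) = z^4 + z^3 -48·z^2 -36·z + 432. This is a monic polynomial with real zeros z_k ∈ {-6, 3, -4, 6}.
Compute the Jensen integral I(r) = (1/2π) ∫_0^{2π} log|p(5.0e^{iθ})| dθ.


Zeros: -6, -4, 3, 6; r = 5.0.
Inside |z| < r: -4, 3. Outside (|z| ≥ r): -6, 6.
p(0) = 432, so log|p(0)| = log(432) = 6.0684.
Apply Jensen: I(r) = log|p(0)| + Σ_k log(r/|z_k|), summed over zeros inside |z| < r.
  log(r/|z_k|) for z_k = 3: log(5.0/3) = 0.5108
  log(r/|z_k|) for z_k = -4: log(5.0/4) = 0.2231
  Outside zeros (-6, 6) contribute nothing to the Jensen sum.
Sum over inside zeros: 0.7340.
I(r) = log|p(0)| + (inside sum) = 6.0684 + 0.7340 = 6.8024.
Note: since some zeros are outside |z| ≤ r, the simplified n·log(r) form does NOT apply — only the inside zeros contribute.

I(r) ≈ 6.8024.


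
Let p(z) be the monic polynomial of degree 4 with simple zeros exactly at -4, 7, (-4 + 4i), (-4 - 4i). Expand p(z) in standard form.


The polynomial is p(z) = ∏_{α ∈ S} (z − α), where S = {-4, 7, (-4 + 4i), (-4 - 4i)}.
Expanding the product yields: p(z) = z^4 + 5·z^3 -20·z^2 -320·z -896.
Note conjugate pairs combine to real quadratics: (z − (-4+4i))(z − (-4−4i)) = z² + 8z + 32.
The resulting polynomial has degree 4 and real coefficients as required.

p(z) = z^4 + 5·z^3 -20·z^2 -320·z -896.


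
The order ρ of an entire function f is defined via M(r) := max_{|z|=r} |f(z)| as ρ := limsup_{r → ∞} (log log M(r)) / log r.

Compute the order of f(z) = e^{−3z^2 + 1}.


|e^{−3z^2 + 1}| = e^{Re(-3·z^2) + 1} ≤ e^{3|z|^2 + 1} = e^{3r^2 + 1} on |z| = r, so ρ ≤ 2. Choosing z on |z|=r so that -3·z^2 is real positive (always possible by picking arg z appropriately) gives |f(z)| = e^{3r^2 + 1}, matching the bound. The additive constant 1 does not affect log log M(r) ~ 2·log r. Hence ρ = 2.
Therefore ρ = 2.

Order ρ = 2.


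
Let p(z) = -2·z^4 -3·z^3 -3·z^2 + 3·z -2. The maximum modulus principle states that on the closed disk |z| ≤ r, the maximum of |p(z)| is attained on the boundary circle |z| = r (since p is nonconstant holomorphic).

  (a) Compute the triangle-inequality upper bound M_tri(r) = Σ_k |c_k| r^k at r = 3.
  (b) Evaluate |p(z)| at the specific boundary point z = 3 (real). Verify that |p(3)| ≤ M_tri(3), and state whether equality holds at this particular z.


Coefficients: c_0 = -2, c_1 = 3, c_2 = -3, c_3 = -3, c_4 = -2. Radius r = 3.
Part (a). Triangle bound: M_tri(r) = Σ_k |c_k| r^k
  = |-2|·3^0 + |3|·3^1 + |-3|·3^2 + |-3|·3^3 + |-2|·3^4
  = 2 + 9 + 27 + 81 + 162 = 281.
This bounds M(r) := max_{|z|=r} |p(z)| from above; equality holds iff all terms c_k z^k can be made to align in phase at a single z on |z|=r.
Part (b). At z = 3 (real, on the circle |z| = r):
  p(3) = (-2)·3^0 + (3)·3^1 + (-3)·3^2 + (-3)·3^3 + (-2)·3^4 = -263.
  |p(3)| = 263.
Check: |p(3)| = 263 ≤ 281 = M_tri(3). ✓ Equality does not hold at z = 3 (the coefficients have mixed signs, so the terms do not all align in phase there).

M_tri(3) = 281; |p(3)| = 263; equality at z=3: no.


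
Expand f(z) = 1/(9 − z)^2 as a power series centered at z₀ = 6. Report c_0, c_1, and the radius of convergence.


Let w = z − z₀, so z = z₀ + w.
Then 9 − z = 9 − (z₀ + w) = (9 − z₀) − w = 3 − w.
f(z) = 1/(3 − w)^2 = (1/(3)^2) · (1 − w/(3))^{−2}.
By the binomial series (1−u)^{−2} = Σ_{n≥0} C(n+1, 1) u^n for |u|<1, with u = w/(3):
  c_n = C(n+1, 1) / (3)^(n+2).
  c_0 = 1/(3)^2 = 1/9.
  c_1 = 2/(3)^3 = 2/27.
The series is valid for |w/d| < 1, i.e. |z − z₀| < |d|.
Radius of convergence: R = |9 − z₀| = |3| = 3 (distance from z₀ to the singularity z = 9).

c_0 = 1/9, c_1 = 2/27; R = 3.


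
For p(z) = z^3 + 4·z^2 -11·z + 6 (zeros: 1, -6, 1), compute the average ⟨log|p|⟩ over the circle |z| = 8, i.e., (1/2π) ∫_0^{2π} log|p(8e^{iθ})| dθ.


Zeros: -6, 1, 1; r = 8.
Inside |z| < r: -6, 1, 1. Outside (|z| ≥ r): ∅.
p(0) = 6, so log|p(0)| = log(6) = 1.7918.
Apply Jensen: I(r) = log|p(0)| + Σ_k log(r/|z_k|), summed over zeros inside |z| < r.
  log(r/|z_k|) for z_k = 1: log(8/1) = 2.0794
  log(r/|z_k|) for z_k = -6: log(8/6) = 0.2877
  log(r/|z_k|) for z_k = 1: log(8/1) = 2.0794
Sum over inside zeros: 4.4466.
I(r) = log|p(0)| + (inside sum) = 1.7918 + 4.4466 = 6.2383.
Closed form (all zeros inside, monic): I(r) = n·log(r) = 3·log(8) = 6.2383. ✓

I(r) ≈ 6.2383.


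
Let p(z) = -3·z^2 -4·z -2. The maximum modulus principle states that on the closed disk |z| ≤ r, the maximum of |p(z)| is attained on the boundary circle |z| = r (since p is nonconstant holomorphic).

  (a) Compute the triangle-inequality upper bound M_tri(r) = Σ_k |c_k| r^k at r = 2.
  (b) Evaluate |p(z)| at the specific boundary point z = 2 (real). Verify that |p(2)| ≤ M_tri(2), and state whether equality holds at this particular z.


Coefficients: c_0 = -2, c_1 = -4, c_2 = -3. Radius r = 2.
Part (a). Triangle bound: M_tri(r) = Σ_k |c_k| r^k
  = |-2|·2^0 + |-4|·2^1 + |-3|·2^2
  = 2 + 8 + 12 = 22.
This bounds M(r) := max_{|z|=r} |p(z)| from above; equality holds iff all terms c_k z^k can be made to align in phase at a single z on |z|=r.
Part (b). At z = 2 (real, on the circle |z| = r):
  p(2) = (-2)·2^0 + (-4)·2^1 + (-3)·2^2 = -22.
  |p(2)| = 22.
Since all nonzero coefficients share the same sign, |p(2)| = 22 = M_tri(2); the triangle bound is attained at z = 2, so in fact M(r) = 22.

M_tri(2) = 22; |p(2)| = 22; equality at z=2: yes.


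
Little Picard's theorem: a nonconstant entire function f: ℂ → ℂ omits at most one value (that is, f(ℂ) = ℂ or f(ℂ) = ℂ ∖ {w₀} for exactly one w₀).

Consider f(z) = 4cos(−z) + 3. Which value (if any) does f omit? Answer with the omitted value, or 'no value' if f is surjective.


Little Picard bounds the complement of f(ℂ) to at most one point.
cos is entire and surjective onto ℂ: for every w ∈ ℂ, cos(ζ) = w has a solution ζ ∈ ℂ (e.g., via the complex inverse arccos). With ζ = −z this gives z = ζ/(-1). Then 4·cos(−z) takes every value in 4·ℂ = ℂ, and adding 3 is a bijection of ℂ. So f is surjective and omits no value. (Note: only on the real line is cos bounded by [−1, 1].)

Omitted value: no value.
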